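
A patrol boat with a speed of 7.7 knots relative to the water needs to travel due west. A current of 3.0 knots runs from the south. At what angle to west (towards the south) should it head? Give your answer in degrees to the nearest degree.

23°

The current pushes perpendicular to the desired track; the heading must have a component into the current equal to 3.0 knots: 7.7 sin θ = 3.0.
sin θ = 0.3896, so θ = 22.930°.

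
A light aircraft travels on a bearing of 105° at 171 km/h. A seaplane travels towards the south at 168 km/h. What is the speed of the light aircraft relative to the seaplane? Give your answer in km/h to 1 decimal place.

206.4 km/h

Taking east as x and north as y: light aircraft velocity = (165.173, -44.258) km/h; seaplane velocity = (0.000, -168.000) km/h.
Velocity of light aircraft relative to seaplane = (165.173, -44.258) − (0.000, -168.000) = (165.173, 123.742) km/h.
Magnitude = |(165.173, 123.742)| = 206.384 km/h.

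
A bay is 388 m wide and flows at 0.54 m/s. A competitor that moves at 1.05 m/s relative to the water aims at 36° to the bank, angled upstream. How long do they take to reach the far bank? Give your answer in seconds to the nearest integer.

629 s

The component of the competitor's velocity perpendicular to the bank is 1.05 × sin 36° = 0.617 m/s.
The current is parallel to the bank, so it does not affect the crossing time.
Time = 388 / 0.617 = 628.671 s.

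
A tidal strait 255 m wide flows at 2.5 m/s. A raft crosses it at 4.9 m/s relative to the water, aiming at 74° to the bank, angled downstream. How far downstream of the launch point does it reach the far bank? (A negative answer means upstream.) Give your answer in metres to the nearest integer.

Perpendicular speed = 4.710 m/s; crossing time = 255 / 4.710 = 54.138 s.
Net downstream speed = 3.851 m/s.
Drift = 3.851 × 54.138 = 208.465 m (downstream).

208 m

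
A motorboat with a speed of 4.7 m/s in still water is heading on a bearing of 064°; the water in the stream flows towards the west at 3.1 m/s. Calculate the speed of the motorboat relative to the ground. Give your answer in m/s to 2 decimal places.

2.35 m/s

Taking east as x and north as y: velocity relative to the water = (4.224, 2.060) m/s; the water relative to ground = (-3.100, 0.000) m/s.
Velocity relative to ground = (4.224, 2.060) + (-3.100, 0.000) = (1.124, 2.060) m/s.
Speed = |(1.124, 2.060)| = 2.347 m/s.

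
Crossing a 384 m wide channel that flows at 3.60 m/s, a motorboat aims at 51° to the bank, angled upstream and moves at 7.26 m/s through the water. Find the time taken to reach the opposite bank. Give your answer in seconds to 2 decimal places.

The component of the motorboat's velocity perpendicular to the bank is 7.26 × sin 51° = 5.642 m/s.
The flow acts along the bank and has no component across it.
Time = 384 / 5.642 = 68.060 s.

68.06 s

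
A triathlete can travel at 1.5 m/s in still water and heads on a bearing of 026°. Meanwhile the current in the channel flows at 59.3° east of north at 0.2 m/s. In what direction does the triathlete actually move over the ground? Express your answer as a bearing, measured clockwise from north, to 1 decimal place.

Taking east as x and north as y: velocity relative to the water = (0.658, 1.348) m/s; the water relative to ground = (0.172, 0.102) m/s.
Velocity relative to ground = (0.658, 1.348) + (0.172, 0.102) = (0.830, 1.450) m/s.
Bearing = atan2(0.83, 1.45) = 29.77° clockwise from north.

029.8°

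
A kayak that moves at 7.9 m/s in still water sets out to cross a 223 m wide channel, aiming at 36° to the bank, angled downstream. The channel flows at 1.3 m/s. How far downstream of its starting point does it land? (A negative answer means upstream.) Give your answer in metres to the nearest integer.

Perpendicular speed = 4.644 m/s; crossing time = 223 / 4.644 = 48.024 s.
Net downstream speed = 7.691 m/s.
Drift = 7.691 × 48.024 = 369.364 m (downstream).

369 m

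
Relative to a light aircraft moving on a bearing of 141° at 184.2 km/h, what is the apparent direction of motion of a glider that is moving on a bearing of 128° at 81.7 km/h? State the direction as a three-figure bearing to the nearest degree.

331°

Taking east as x and north as y: glider velocity = (64.380, -50.300) km/h; light aircraft velocity = (115.921, -143.150) km/h.
Velocity of glider relative to light aircraft = (64.380, -50.300) − (115.921, -143.150) = (-51.540, 92.851) km/h.
Bearing = atan2(-51.54, 92.85) = 330.97° clockwise from north.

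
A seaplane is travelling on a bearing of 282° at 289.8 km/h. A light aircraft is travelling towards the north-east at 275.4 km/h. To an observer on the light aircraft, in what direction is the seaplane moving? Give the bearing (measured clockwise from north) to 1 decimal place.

Taking east as x and north as y: seaplane velocity = (-283.467, 60.253) km/h; light aircraft velocity = (194.737, 194.737) km/h.
Velocity of seaplane relative to light aircraft = (-283.467, 60.253) − (194.737, 194.737) = (-478.204, -134.484) km/h.
Bearing = atan2(-478.20, -134.48) = 254.29° clockwise from north.

254.3°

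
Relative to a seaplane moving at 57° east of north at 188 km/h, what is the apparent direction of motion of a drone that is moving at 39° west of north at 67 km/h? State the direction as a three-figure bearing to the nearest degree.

256°

Taking east as x and north as y: drone velocity = (-42.164, 52.069) km/h; seaplane velocity = (157.670, 102.392) km/h.
Velocity of drone relative to seaplane = (-42.164, 52.069) − (157.670, 102.392) = (-199.835, -50.323) km/h.
Bearing = atan2(-199.83, -50.32) = 255.87° clockwise from north.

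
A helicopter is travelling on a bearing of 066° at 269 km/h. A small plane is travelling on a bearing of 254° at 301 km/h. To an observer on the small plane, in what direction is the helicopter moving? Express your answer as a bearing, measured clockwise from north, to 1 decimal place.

070.2°

Taking east as x and north as y: helicopter velocity = (245.744, 109.412) km/h; small plane velocity = (-289.340, -82.967) km/h.
Velocity of helicopter relative to small plane = (245.744, 109.412) − (-289.340, -82.967) = (535.083, 192.379) km/h.
Bearing = atan2(535.08, 192.38) = 70.22° clockwise from north.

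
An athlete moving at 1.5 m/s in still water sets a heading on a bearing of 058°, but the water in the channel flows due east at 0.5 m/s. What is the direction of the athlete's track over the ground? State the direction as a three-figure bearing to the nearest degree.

Taking east as x and north as y: velocity relative to the water = (1.272, 0.795) m/s; the water relative to ground = (0.500, 0.000) m/s.
Velocity relative to ground = (1.272, 0.795) + (0.500, 0.000) = (1.772, 0.795) m/s.
Bearing = atan2(1.77, 0.79) = 65.84° clockwise from north.

066°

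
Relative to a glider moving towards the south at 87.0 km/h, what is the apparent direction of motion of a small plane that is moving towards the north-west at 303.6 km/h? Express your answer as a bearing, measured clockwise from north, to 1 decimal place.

324.6°

Taking east as x and north as y: small plane velocity = (-214.678, 214.678) km/h; glider velocity = (0.000, -87.000) km/h.
Velocity of small plane relative to glider = (-214.678, 214.678) − (0.000, -87.000) = (-214.678, 301.678) km/h.
Bearing = atan2(-214.68, 301.68) = 324.56° clockwise from north.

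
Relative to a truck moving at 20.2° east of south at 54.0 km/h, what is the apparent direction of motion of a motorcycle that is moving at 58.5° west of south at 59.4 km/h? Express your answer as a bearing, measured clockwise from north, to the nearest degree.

Taking east as x and north as y: motorcycle velocity = (-50.647, -31.036) km/h; truck velocity = (18.646, -50.679) km/h.
Velocity of motorcycle relative to truck = (-50.647, -31.036) − (18.646, -50.679) = (-69.293, 19.642) km/h.
Bearing = atan2(-69.29, 19.64) = 285.83° clockwise from north.

286°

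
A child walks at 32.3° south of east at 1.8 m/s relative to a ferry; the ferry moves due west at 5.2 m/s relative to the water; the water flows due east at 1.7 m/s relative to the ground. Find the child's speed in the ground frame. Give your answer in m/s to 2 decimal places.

2.20 m/s

In east/north components (m/s): child relative to ferry = (1.521, -0.962); ferry relative to water = (-5.200, 0.000); water relative to ground = (1.700, 0.000).
Sum = (-1.979, -0.962) m/s.
Speed = |(-1.979, -0.962)| = 2.200 m/s.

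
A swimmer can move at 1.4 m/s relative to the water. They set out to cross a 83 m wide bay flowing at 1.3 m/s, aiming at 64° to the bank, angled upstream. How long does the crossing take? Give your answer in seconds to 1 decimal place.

The component of the swimmer's velocity perpendicular to the bank is 1.4 × sin 64° = 1.258 m/s.
Only the cross-stream component determines the crossing time; the current contributes nothing perpendicular to the bank.
Time = 83 / 1.258 = 65.961 s.

66.0 s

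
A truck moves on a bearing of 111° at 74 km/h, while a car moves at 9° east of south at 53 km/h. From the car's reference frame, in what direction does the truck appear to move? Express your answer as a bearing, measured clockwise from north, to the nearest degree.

067°

Taking east as x and north as y: truck velocity = (69.085, -26.519) km/h; car velocity = (8.291, -52.347) km/h.
Velocity of truck relative to car = (69.085, -26.519) − (8.291, -52.347) = (60.794, 25.828) km/h.
Bearing = atan2(60.79, 25.83) = 66.98° clockwise from north.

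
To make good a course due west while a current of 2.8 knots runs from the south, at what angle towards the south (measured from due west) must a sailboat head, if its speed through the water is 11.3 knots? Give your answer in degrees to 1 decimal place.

The current pushes perpendicular to the desired track; the heading must have a component into the current equal to 2.8 knots: 11.3 sin θ = 2.8.
sin θ = 0.2478, so θ = 14.347°.

14.3°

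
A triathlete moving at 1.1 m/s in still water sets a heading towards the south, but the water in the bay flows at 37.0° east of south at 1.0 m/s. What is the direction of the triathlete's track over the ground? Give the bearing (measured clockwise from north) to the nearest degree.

Taking east as x and north as y: velocity relative to the water = (0.000, -1.100) m/s; the water relative to ground = (0.602, -0.799) m/s.
Velocity relative to ground = (0.000, -1.100) + (0.602, -0.799) = (0.602, -1.899) m/s.
Bearing = atan2(0.60, -1.90) = 162.41° clockwise from north.

162°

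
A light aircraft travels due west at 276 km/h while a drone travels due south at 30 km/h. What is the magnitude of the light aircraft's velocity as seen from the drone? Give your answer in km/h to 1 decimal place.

Taking east as x and north as y: light aircraft velocity = (-276.000, 0.000) km/h; drone velocity = (0.000, -30.000) km/h.
Velocity of light aircraft relative to drone = (-276.000, 0.000) − (0.000, -30.000) = (-276.000, 30.000) km/h.
Magnitude = |(-276.000, 30.000)| = 277.626 km/h.

277.6 km/h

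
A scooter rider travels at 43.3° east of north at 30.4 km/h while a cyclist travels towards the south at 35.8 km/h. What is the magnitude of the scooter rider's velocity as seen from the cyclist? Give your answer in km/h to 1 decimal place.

61.6 km/h

Taking east as x and north as y: scooter rider velocity = (20.849, 22.124) km/h; cyclist velocity = (0.000, -35.800) km/h.
Velocity of scooter rider relative to cyclist = (20.849, 22.124) − (0.000, -35.800) = (20.849, 57.924) km/h.
Magnitude = |(20.849, 57.924)| = 61.562 km/h.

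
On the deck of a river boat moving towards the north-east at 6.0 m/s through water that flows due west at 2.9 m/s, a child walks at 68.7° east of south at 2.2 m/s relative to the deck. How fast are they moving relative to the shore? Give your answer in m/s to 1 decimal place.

In east/north components (m/s): child relative to river boat = (2.050, -0.799); river boat relative to water = (4.243, 4.243); water relative to ground = (-2.900, 0.000).
Sum = (3.392, 3.443) m/s.
Speed = |(3.392, 3.443)| = 4.834 m/s.

4.8 m/s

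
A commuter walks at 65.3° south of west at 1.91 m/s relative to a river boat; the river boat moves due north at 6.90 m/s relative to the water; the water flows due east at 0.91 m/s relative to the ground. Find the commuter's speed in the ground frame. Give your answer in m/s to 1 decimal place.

5.2 m/s

In east/north components (m/s): commuter relative to river boat = (-0.798, -1.735); river boat relative to water = (0.000, 6.900); water relative to ground = (0.910, 0.000).
Sum = (0.112, 5.165) m/s.
Speed = |(0.112, 5.165)| = 5.166 m/s.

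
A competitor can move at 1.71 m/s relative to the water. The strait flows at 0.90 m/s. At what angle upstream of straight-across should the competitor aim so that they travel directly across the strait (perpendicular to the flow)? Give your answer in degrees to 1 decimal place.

To cancel the current, the upstream component of the competitor's velocity must equal the flow: 1.71 sin θ = 0.90.
sin θ = 0.90 / 1.71 = 0.5263.
θ = arcsin(0.5263) = 31.757°.

31.8°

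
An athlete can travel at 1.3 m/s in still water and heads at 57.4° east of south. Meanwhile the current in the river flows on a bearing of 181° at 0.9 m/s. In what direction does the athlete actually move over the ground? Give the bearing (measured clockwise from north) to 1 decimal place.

146.0°

Taking east as x and north as y: velocity relative to the water = (1.095, -0.700) m/s; the water relative to ground = (-0.016, -0.900) m/s.
Velocity relative to ground = (1.095, -0.700) + (-0.016, -0.900) = (1.079, -1.600) m/s.
Bearing = atan2(1.08, -1.60) = 146.00° clockwise from north.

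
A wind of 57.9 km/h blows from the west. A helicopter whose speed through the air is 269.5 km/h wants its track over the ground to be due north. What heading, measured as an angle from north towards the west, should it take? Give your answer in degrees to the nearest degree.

12°

The wind pushes perpendicular to the desired track; the heading must have a component into the wind equal to 57.9 km/h: 269.5 sin θ = 57.9.
sin θ = 0.2148, so θ = 12.406°.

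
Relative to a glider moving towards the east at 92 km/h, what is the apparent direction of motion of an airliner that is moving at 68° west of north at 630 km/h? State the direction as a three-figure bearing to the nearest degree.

Taking east as x and north as y: airliner velocity = (-584.126, 236.002) km/h; glider velocity = (92.000, 0.000) km/h.
Velocity of airliner relative to glider = (-584.126, 236.002) − (92.000, 0.000) = (-676.126, 236.002) km/h.
Bearing = atan2(-676.13, 236.00) = 289.24° clockwise from north.

289°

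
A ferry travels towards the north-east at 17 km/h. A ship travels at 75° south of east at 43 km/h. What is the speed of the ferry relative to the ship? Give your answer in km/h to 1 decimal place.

53.6 km/h

Taking east as x and north as y: ferry velocity = (12.021, 12.021) km/h; ship velocity = (11.129, -41.535) km/h.
Velocity of ferry relative to ship = (12.021, 12.021) − (11.129, -41.535) = (0.892, 53.556) km/h.
Magnitude = |(0.892, 53.556)| = 53.563 km/h.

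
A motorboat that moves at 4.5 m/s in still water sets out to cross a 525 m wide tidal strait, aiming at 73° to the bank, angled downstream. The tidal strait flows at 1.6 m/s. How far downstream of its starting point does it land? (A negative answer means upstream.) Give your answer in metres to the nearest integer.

356 m

Perpendicular speed = 4.303 m/s; crossing time = 525 / 4.303 = 121.997 s.
Net downstream speed = 2.916 m/s.
Drift = 2.916 × 121.997 = 355.704 m (downstream).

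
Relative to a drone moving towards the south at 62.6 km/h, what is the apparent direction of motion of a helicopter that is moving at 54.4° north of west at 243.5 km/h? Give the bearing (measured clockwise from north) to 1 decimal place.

331.5°

Taking east as x and north as y: helicopter velocity = (-141.747, 197.990) km/h; drone velocity = (0.000, -62.600) km/h.
Velocity of helicopter relative to drone = (-141.747, 197.990) − (0.000, -62.600) = (-141.747, 260.590) km/h.
Bearing = atan2(-141.75, 260.59) = 331.46° clockwise from north.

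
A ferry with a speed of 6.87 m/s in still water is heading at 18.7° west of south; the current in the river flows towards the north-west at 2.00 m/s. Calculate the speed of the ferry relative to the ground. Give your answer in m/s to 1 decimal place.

Taking east as x and north as y: velocity relative to the water = (-2.203, -6.507) m/s; the water relative to ground = (-1.414, 1.414) m/s.
Velocity relative to ground = (-2.203, -6.507) + (-1.414, 1.414) = (-3.617, -5.093) m/s.
Speed = |(-3.617, -5.093)| = 6.247 m/s.

6.2 m/s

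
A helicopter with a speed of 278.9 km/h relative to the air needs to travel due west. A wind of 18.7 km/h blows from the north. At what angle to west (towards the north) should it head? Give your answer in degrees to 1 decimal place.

The wind pushes perpendicular to the desired track; the heading must have a component into the wind equal to 18.7 km/h: 278.9 sin θ = 18.7.
sin θ = 0.0670, so θ = 3.845°.

3.8°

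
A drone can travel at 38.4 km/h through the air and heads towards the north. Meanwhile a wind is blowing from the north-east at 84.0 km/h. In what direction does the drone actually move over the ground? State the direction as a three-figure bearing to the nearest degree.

Taking east as x and north as y: velocity relative to the air = (0.000, 38.400) km/h; the air relative to ground = (-59.397, -59.397) km/h.
Velocity relative to ground = (0.000, 38.400) + (-59.397, -59.397) = (-59.397, -20.997) km/h.
Bearing = atan2(-59.40, -21.00) = 250.53° clockwise from north.

251°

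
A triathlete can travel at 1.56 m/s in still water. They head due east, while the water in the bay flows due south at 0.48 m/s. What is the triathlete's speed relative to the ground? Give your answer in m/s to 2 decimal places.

1.63 m/s

Taking east as x and north as y: velocity relative to the water = (1.560, 0.000) m/s; the water relative to ground = (0.000, -0.480) m/s.
Velocity relative to ground = (1.560, 0.000) + (0.000, -0.480) = (1.560, -0.480) m/s.
Speed = |(1.560, -0.480)| = 1.632 m/s.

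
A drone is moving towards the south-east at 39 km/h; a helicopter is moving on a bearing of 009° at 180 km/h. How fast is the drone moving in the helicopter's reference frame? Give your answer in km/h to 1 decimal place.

205.4 km/h

Taking east as x and north as y: drone velocity = (27.577, -27.577) km/h; helicopter velocity = (28.158, 177.784) km/h.
Velocity of drone relative to helicopter = (27.577, -27.577) − (28.158, 177.784) = (-0.581, -205.361) km/h.
Magnitude = |(-0.581, -205.361)| = 205.362 km/h.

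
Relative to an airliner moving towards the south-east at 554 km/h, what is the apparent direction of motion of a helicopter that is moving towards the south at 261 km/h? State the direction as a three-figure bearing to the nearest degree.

Taking east as x and north as y: helicopter velocity = (0.000, -261.000) km/h; airliner velocity = (391.737, -391.737) km/h.
Velocity of helicopter relative to airliner = (0.000, -261.000) − (391.737, -391.737) = (-391.737, 130.737) km/h.
Bearing = atan2(-391.74, 130.74) = 288.46° clockwise from north.

288°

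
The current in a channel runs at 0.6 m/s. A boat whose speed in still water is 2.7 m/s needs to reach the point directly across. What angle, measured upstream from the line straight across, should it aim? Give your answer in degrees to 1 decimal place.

12.8°

To cancel the current, the upstream component of the boat's velocity must equal the flow: 2.7 sin θ = 0.6.
sin θ = 0.6 / 2.7 = 0.2222.
θ = arcsin(0.2222) = 12.840°.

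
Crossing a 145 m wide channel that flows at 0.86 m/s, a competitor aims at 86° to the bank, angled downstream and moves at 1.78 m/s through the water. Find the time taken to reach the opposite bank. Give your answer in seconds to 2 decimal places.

81.66 s

The component of the competitor's velocity perpendicular to the bank is 1.78 × sin 86° = 1.776 m/s.
The flow acts along the bank and has no component across it.
Time = 145 / 1.776 = 81.660 s.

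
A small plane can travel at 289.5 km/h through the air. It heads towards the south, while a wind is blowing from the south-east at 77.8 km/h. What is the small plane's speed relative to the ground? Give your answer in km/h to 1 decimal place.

240.9 km/h

Taking east as x and north as y: velocity relative to the air = (0.000, -289.500) km/h; the air relative to ground = (-55.013, 55.013) km/h.
Velocity relative to ground = (0.000, -289.500) + (-55.013, 55.013) = (-55.013, -234.487) km/h.
Speed = |(-55.013, -234.487)| = 240.854 km/h.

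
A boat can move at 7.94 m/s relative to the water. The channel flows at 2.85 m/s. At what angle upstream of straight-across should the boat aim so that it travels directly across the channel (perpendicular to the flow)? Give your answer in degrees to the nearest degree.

21°

To cancel the current, the upstream component of the boat's velocity must equal the flow: 7.94 sin θ = 2.85.
sin θ = 2.85 / 7.94 = 0.3589.
θ = arcsin(0.3589) = 21.035°.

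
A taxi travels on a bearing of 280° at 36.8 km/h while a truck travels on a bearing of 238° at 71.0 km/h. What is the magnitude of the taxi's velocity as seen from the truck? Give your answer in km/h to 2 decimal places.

50.12 km/h

Taking east as x and north as y: taxi velocity = (-36.241, 6.390) km/h; truck velocity = (-60.211, -37.624) km/h.
Velocity of taxi relative to truck = (-36.241, 6.390) − (-60.211, -37.624) = (23.970, 44.015) km/h.
Magnitude = |(23.970, 44.015)| = 50.118 km/h.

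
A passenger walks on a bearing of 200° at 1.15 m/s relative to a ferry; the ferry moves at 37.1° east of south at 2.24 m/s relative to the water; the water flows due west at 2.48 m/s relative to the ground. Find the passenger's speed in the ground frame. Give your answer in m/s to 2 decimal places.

In east/north components (m/s): passenger relative to ferry = (-0.393, -1.081); ferry relative to water = (1.351, -1.787); water relative to ground = (-2.480, 0.000).
Sum = (-1.522, -2.867) m/s.
Speed = |(-1.522, -2.867)| = 3.246 m/s.

3.25 m/s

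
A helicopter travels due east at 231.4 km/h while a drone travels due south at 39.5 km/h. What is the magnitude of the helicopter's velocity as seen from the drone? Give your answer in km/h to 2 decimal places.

Taking east as x and north as y: helicopter velocity = (231.400, 0.000) km/h; drone velocity = (0.000, -39.500) km/h.
Velocity of helicopter relative to drone = (231.400, 0.000) − (0.000, -39.500) = (231.400, 39.500) km/h.
Magnitude = |(231.400, 39.500)| = 234.747 km/h.

234.75 km/h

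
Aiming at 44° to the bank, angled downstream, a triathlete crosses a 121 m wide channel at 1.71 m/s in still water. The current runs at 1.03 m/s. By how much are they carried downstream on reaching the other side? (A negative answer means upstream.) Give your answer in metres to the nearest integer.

Perpendicular speed = 1.188 m/s; crossing time = 121 / 1.188 = 101.863 s.
Net downstream speed = 2.260 m/s.
Drift = 2.260 × 101.863 = 230.218 m (downstream).

230 m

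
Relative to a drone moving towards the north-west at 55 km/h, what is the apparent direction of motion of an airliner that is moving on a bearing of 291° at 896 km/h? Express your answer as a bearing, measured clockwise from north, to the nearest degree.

Taking east as x and north as y: airliner velocity = (-836.488, 321.098) km/h; drone velocity = (-38.891, 38.891) km/h.
Velocity of airliner relative to drone = (-836.488, 321.098) − (-38.891, 38.891) = (-797.597, 282.207) km/h.
Bearing = atan2(-797.60, 282.21) = 289.48° clockwise from north.

289°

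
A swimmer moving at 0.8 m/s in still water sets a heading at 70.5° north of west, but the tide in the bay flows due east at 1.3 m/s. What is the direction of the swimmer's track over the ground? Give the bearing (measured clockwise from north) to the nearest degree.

054°

Taking east as x and north as y: velocity relative to the water = (-0.267, 0.754) m/s; the water relative to ground = (1.300, 0.000) m/s.
Velocity relative to ground = (-0.267, 0.754) + (1.300, 0.000) = (1.033, 0.754) m/s.
Bearing = atan2(1.03, 0.75) = 53.87° clockwise from north.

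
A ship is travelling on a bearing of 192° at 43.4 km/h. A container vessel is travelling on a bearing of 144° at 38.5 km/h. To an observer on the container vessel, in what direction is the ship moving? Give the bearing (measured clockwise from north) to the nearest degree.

250°

Taking east as x and north as y: ship velocity = (-9.023, -42.452) km/h; container vessel velocity = (22.630, -31.147) km/h.
Velocity of ship relative to container vessel = (-9.023, -42.452) − (22.630, -31.147) = (-31.653, -11.304) km/h.
Bearing = atan2(-31.65, -11.30) = 250.35° clockwise from north.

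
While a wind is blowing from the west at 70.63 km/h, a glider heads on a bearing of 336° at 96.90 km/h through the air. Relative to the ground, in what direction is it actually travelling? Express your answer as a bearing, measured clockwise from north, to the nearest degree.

019°

Taking east as x and north as y: velocity relative to the air = (-39.413, 88.523) km/h; the air relative to ground = (70.630, 0.000) km/h.
Velocity relative to ground = (-39.413, 88.523) + (70.630, 0.000) = (31.217, 88.523) km/h.
Bearing = atan2(31.22, 88.52) = 19.43° clockwise from north.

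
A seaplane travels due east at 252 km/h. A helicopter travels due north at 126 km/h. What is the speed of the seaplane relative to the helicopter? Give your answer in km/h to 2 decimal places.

Taking east as x and north as y: seaplane velocity = (252.000, 0.000) km/h; helicopter velocity = (0.000, 126.000) km/h.
Velocity of seaplane relative to helicopter = (252.000, 0.000) − (0.000, 126.000) = (252.000, -126.000) km/h.
Magnitude = |(252.000, -126.000)| = 281.745 km/h.

281.74 km/h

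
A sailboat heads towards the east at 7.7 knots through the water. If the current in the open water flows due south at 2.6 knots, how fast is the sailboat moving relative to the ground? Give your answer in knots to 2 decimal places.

8.13 knots

Taking east as x and north as y: velocity relative to the water = (7.700, 0.000) knots; the water relative to ground = (0.000, -2.600) knots.
Velocity relative to ground = (7.700, 0.000) + (0.000, -2.600) = (7.700, -2.600) knots.
Speed = |(7.700, -2.600)| = 8.127 knots.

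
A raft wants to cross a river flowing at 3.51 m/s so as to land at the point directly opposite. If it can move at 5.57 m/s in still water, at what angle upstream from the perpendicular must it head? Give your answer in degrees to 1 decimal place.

To cancel the current, the upstream component of the raft's velocity must equal the flow: 5.57 sin θ = 3.51.
sin θ = 3.51 / 5.57 = 0.6302.
θ = arcsin(0.6302) = 39.062°.

39.1°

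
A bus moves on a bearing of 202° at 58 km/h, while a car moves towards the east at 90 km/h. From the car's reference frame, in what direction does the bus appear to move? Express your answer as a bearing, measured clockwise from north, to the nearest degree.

Taking east as x and north as y: bus velocity = (-21.727, -53.777) km/h; car velocity = (90.000, 0.000) km/h.
Velocity of bus relative to car = (-21.727, -53.777) − (90.000, 0.000) = (-111.727, -53.777) km/h.
Bearing = atan2(-111.73, -53.78) = 244.30° clockwise from north.

244°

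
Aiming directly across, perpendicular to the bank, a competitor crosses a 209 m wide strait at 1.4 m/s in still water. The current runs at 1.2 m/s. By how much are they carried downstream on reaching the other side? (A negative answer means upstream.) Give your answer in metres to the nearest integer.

179 m

Perpendicular speed = 1.400 m/s; crossing time = 209 / 1.400 = 149.286 s.
Net downstream speed = 1.200 m/s.
Drift = 1.200 × 149.286 = 179.143 m (downstream).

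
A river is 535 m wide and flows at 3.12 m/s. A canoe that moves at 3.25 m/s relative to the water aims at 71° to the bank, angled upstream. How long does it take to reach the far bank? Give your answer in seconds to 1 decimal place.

The component of the canoe's velocity perpendicular to the bank is 3.25 × sin 71° = 3.073 m/s.
Only the cross-stream component determines the crossing time; the current contributes nothing perpendicular to the bank.
Time = 535 / 3.073 = 174.101 s.

174.1 s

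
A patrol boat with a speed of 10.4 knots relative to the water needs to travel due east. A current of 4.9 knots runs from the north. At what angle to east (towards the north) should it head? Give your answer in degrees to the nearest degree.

28°

The current pushes perpendicular to the desired track; the heading must have a component into the current equal to 4.9 knots: 10.4 sin θ = 4.9.
sin θ = 0.4712, so θ = 28.109°.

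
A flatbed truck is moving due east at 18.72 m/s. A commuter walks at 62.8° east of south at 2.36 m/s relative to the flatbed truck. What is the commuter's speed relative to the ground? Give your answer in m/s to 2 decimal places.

20.85 m/s

Taking east as x and north as y: flatbed truck velocity = (18.720, 0.000) m/s; commuter velocity relative to flatbed truck = (2.099, -1.079) m/s.
Velocity relative to ground = (18.720, 0.000) + (2.099, -1.079) = (20.819, -1.079) m/s.
Speed = |(20.819, -1.079)| = 20.847 m/s.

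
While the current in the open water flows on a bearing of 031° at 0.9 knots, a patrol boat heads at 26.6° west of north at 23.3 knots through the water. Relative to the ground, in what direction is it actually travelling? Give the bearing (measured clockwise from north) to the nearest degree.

Taking east as x and north as y: velocity relative to the water = (-10.433, 20.834) knots; the water relative to ground = (0.464, 0.771) knots.
Velocity relative to ground = (-10.433, 20.834) + (0.464, 0.771) = (-9.969, 21.605) knots.
Bearing = atan2(-9.97, 21.61) = 335.23° clockwise from north.

335°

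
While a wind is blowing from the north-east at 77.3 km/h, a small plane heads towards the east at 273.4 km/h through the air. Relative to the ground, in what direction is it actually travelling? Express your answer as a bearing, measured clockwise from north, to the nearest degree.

104°

Taking east as x and north as y: velocity relative to the air = (273.400, 0.000) km/h; the air relative to ground = (-54.659, -54.659) km/h.
Velocity relative to ground = (273.400, 0.000) + (-54.659, -54.659) = (218.741, -54.659) km/h.
Bearing = atan2(218.74, -54.66) = 104.03° clockwise from north.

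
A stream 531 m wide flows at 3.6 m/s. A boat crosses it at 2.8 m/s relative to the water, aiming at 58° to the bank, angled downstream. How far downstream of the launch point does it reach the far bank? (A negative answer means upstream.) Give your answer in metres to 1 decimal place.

1136.8 m

Perpendicular speed = 2.375 m/s; crossing time = 531 / 2.375 = 223.623 s.
Net downstream speed = 5.084 m/s.
Drift = 5.084 × 223.623 = 1136.848 m (downstream).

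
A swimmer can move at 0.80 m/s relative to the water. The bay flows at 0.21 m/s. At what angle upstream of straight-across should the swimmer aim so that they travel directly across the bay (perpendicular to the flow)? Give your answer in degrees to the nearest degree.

15°

To cancel the current, the upstream component of the swimmer's velocity must equal the flow: 0.80 sin θ = 0.21.
sin θ = 0.21 / 0.80 = 0.2625.
θ = arcsin(0.2625) = 15.218°.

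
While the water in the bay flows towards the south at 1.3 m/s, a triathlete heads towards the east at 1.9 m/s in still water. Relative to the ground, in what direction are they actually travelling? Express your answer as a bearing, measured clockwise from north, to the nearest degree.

124°

Taking east as x and north as y: velocity relative to the water = (1.900, 0.000) m/s; the water relative to ground = (0.000, -1.300) m/s.
Velocity relative to ground = (1.900, 0.000) + (0.000, -1.300) = (1.900, -1.300) m/s.
Bearing = atan2(1.90, -1.30) = 124.38° clockwise from north.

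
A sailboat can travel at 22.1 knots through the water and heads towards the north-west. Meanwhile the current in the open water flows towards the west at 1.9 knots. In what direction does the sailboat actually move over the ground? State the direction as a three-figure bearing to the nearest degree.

312°

Taking east as x and north as y: velocity relative to the water = (-15.627, 15.627) knots; the water relative to ground = (-1.900, 0.000) knots.
Velocity relative to ground = (-15.627, 15.627) + (-1.900, 0.000) = (-17.527, 15.627) knots.
Bearing = atan2(-17.53, 15.63) = 311.72° clockwise from north.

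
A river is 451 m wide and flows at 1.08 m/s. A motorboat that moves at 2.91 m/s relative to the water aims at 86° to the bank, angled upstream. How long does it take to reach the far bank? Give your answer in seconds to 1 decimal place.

The component of the motorboat's velocity perpendicular to the bank is 2.91 × sin 86° = 2.903 m/s.
The current is parallel to the bank, so it does not affect the crossing time.
Time = 451 / 2.903 = 155.361 s.

155.4 s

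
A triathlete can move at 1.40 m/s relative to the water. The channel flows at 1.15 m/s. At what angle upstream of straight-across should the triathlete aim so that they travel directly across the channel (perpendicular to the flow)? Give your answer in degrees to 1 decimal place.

55.2°

To cancel the current, the upstream component of the triathlete's velocity must equal the flow: 1.40 sin θ = 1.15.
sin θ = 1.15 / 1.40 = 0.8214.
θ = arcsin(0.8214) = 55.228°.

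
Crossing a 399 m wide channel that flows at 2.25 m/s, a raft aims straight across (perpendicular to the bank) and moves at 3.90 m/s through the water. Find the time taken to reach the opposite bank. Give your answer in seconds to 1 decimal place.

The component of the raft's velocity perpendicular to the bank is 3.90 m/s.
The flow acts along the bank and has no component across it.
Time = 399 / 3.900 = 102.308 s.

102.3 s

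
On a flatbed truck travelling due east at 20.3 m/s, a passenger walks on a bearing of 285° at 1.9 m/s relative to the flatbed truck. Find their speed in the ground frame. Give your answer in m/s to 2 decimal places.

Taking east as x and north as y: flatbed truck velocity = (20.300, 0.000) m/s; passenger velocity relative to flatbed truck = (-1.835, 0.492) m/s.
Velocity relative to ground = (20.300, 0.000) + (-1.835, 0.492) = (18.465, 0.492) m/s.
Speed = |(18.465, 0.492)| = 18.471 m/s.

18.47 m/s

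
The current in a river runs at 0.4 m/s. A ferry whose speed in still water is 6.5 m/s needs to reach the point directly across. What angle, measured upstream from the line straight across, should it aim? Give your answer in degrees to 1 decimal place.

To cancel the current, the upstream component of the ferry's velocity must equal the flow: 6.5 sin θ = 0.4.
sin θ = 0.4 / 6.5 = 0.0615.
θ = arcsin(0.0615) = 3.528°.

3.5°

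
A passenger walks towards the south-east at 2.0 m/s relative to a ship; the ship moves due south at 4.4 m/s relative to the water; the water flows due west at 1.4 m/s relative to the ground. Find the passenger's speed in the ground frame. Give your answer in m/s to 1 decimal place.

5.8 m/s

In east/north components (m/s): passenger relative to ship = (1.414, -1.414); ship relative to water = (0.000, -4.400); water relative to ground = (-1.400, 0.000).
Sum = (0.014, -5.814) m/s.
Speed = |(0.014, -5.814)| = 5.814 m/s.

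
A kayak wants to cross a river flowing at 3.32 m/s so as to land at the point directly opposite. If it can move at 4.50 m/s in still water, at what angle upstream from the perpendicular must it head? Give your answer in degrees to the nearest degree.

To cancel the current, the upstream component of the kayak's velocity must equal the flow: 4.50 sin θ = 3.32.
sin θ = 3.32 / 4.50 = 0.7378.
θ = arcsin(0.7378) = 47.542°.

48°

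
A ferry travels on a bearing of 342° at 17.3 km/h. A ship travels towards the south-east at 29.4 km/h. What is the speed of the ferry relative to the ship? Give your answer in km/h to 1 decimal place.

45.5 km/h

Taking east as x and north as y: ferry velocity = (-5.346, 16.453) km/h; ship velocity = (20.789, -20.789) km/h.
Velocity of ferry relative to ship = (-5.346, 16.453) − (20.789, -20.789) = (-26.135, 37.242) km/h.
Magnitude = |(-26.135, 37.242)| = 45.497 km/h.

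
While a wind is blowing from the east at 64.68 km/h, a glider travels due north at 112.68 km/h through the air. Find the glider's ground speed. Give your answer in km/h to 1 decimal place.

129.9 km/h

Taking east as x and north as y: velocity relative to the air = (0.000, 112.680) km/h; the air relative to ground = (-64.680, 0.000) km/h.
Velocity relative to ground = (0.000, 112.680) + (-64.680, 0.000) = (-64.680, 112.680) km/h.
Speed = |(-64.680, 112.680)| = 129.924 km/h.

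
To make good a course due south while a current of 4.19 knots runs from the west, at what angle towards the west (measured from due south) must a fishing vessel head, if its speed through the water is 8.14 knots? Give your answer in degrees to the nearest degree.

31°

The current pushes perpendicular to the desired track; the heading must have a component into the current equal to 4.19 knots: 8.14 sin θ = 4.19.
sin θ = 0.5147, so θ = 30.980°.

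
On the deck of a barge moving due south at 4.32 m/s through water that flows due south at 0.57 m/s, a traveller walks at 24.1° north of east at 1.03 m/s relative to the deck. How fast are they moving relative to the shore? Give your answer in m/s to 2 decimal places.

In east/north components (m/s): traveller relative to barge = (0.940, 0.421); barge relative to water = (0.000, -4.320); water relative to ground = (0.000, -0.570).
Sum = (0.940, -4.469) m/s.
Speed = |(0.940, -4.469)| = 4.567 m/s.

4.57 m/s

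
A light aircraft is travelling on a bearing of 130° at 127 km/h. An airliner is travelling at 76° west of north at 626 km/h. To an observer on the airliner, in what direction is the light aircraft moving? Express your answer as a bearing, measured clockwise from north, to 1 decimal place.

Taking east as x and north as y: light aircraft velocity = (97.288, -81.634) km/h; airliner velocity = (-607.405, 151.443) km/h.
Velocity of light aircraft relative to airliner = (97.288, -81.634) − (-607.405, 151.443) = (704.693, -233.077) km/h.
Bearing = atan2(704.69, -233.08) = 108.30° clockwise from north.

108.3°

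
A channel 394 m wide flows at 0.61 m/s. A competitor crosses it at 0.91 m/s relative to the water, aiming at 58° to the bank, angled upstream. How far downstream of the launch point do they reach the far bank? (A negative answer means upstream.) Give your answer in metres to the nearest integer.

65 m

Perpendicular speed = 0.772 m/s; crossing time = 394 / 0.772 = 510.545 s.
Net downstream speed = 0.128 m/s.
Drift = 0.128 × 510.545 = 65.234 m (downstream).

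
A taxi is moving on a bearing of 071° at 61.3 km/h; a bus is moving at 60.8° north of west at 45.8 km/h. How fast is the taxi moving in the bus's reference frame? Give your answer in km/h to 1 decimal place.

82.8 km/h

Taking east as x and north as y: taxi velocity = (57.960, 19.957) km/h; bus velocity = (-22.344, 39.980) km/h.
Velocity of taxi relative to bus = (57.960, 19.957) − (-22.344, 39.980) = (80.304, -20.023) km/h.
Magnitude = |(80.304, -20.023)| = 82.763 km/h.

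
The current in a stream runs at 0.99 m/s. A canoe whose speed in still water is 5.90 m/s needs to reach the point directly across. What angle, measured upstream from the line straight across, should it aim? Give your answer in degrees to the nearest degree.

To cancel the current, the upstream component of the canoe's velocity must equal the flow: 5.90 sin θ = 0.99.
sin θ = 0.99 / 5.90 = 0.1678.
θ = arcsin(0.1678) = 9.660°.

10°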